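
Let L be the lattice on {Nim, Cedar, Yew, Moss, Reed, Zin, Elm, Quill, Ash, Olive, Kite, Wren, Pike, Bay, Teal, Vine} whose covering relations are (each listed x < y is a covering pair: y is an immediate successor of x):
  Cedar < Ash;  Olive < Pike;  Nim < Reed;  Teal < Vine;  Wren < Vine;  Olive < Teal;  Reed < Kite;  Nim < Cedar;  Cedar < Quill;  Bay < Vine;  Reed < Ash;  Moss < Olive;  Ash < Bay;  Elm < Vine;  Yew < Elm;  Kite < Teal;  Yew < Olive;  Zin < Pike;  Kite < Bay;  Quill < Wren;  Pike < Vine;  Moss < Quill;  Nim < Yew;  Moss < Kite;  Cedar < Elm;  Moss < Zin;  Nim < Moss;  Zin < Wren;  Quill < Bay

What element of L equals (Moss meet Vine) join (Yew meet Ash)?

Moss ∧ Vine = Moss
Yew ∧ Ash = Nim
Moss ∨ Nim = Moss

Moss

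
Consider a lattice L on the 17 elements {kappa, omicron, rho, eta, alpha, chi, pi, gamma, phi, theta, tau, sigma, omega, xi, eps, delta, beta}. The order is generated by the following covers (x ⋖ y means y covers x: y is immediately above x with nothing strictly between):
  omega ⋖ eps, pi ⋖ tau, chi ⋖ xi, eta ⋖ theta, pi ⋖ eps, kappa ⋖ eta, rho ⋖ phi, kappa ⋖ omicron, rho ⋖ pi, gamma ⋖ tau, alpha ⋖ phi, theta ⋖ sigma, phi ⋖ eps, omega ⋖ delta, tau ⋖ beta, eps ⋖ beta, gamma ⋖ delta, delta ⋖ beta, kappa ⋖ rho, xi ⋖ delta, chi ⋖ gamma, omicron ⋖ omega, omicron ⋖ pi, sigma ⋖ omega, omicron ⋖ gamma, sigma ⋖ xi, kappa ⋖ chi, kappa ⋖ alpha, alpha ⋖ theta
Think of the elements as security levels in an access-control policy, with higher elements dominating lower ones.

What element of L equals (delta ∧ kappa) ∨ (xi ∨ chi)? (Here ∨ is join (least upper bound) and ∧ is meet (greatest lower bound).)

xi

delta ∧ kappa = kappa
xi ∨ chi = xi
kappa ∨ xi = xi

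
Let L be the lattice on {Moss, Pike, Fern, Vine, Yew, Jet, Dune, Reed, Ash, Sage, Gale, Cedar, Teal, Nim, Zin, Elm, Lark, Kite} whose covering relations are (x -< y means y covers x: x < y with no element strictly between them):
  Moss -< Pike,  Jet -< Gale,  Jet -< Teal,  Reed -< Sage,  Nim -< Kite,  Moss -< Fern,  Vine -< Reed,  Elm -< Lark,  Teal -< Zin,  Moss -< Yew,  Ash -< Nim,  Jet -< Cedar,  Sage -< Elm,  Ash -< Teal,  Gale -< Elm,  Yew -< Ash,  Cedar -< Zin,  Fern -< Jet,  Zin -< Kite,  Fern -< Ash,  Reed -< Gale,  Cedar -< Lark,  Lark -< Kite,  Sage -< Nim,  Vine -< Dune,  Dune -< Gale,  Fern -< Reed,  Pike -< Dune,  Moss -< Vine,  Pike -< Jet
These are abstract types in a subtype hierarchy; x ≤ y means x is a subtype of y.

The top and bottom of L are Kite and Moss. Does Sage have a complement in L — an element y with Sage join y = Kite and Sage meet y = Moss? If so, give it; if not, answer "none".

none

For every candidate y, either Sage ∨ y ≠ Kite or Sage ∧ y ≠ Moss; no complement exists.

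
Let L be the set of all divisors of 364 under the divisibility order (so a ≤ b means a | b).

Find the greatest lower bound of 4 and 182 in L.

2

In the divisibility order, the meet is the greatest common divisor: gcd(4, 182) = 2.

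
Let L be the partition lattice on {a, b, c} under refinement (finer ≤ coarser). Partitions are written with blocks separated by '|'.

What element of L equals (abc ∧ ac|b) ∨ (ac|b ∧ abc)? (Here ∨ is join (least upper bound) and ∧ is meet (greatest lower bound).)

abc ∧ ac|b = ac|b
ac|b ∧ abc = ac|b
ac|b ∨ ac|b = ac|b

ac|b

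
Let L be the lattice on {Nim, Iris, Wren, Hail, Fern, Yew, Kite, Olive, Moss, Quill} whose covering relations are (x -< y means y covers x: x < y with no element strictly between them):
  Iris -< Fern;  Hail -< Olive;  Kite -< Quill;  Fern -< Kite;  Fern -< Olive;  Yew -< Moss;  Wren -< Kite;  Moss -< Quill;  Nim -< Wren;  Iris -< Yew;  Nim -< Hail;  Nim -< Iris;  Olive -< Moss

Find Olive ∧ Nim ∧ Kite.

Common lower bounds of {Olive, Nim, Kite}: Nim.
The greatest among these is Nim.

Nim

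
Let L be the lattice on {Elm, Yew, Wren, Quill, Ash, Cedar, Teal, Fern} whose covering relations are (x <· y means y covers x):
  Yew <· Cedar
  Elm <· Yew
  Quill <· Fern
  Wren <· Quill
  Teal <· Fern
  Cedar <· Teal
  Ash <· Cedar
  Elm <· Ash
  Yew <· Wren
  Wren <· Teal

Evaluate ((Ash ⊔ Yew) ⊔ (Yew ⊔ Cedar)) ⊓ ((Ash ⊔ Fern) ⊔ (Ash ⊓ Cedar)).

Ash ∨ Yew = Cedar
Yew ∨ Cedar = Cedar
Cedar ∨ Cedar = Cedar
Ash ∨ Fern = Fern
Ash ∧ Cedar = Ash
Fern ∨ Ash = Fern
Cedar ∧ Fern = Cedar

Cedar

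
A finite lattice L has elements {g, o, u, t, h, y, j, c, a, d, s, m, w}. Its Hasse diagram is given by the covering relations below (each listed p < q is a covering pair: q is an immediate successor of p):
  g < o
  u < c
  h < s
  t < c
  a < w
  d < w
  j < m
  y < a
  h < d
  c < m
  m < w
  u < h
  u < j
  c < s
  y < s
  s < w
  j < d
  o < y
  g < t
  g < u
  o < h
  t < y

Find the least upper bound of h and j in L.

d

Common upper bounds of {h, j}: d, w.
The least among these is d.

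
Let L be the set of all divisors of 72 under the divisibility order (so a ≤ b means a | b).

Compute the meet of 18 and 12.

Common lower bounds of {18, 12}: 1, 2, 3, 6.
The greatest among these is 6.

6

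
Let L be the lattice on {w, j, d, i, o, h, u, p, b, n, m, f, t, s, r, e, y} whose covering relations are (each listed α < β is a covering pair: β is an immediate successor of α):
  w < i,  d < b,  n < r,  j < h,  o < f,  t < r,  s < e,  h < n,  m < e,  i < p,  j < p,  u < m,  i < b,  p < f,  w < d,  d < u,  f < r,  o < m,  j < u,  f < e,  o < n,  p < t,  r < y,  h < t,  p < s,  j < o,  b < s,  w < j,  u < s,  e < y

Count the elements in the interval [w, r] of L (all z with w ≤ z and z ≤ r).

10

The interval [w, r] = {f, h, i, j, n, o, p, r, t, w}, which has 10 elements.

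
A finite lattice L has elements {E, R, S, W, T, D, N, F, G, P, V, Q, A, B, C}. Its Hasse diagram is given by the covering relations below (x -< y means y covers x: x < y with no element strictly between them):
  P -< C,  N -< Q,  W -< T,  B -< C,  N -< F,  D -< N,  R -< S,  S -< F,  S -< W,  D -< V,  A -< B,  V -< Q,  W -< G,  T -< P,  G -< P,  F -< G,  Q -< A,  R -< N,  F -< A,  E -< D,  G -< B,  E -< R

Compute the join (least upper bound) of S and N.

F

Common upper bounds of {S, N}: A, B, C, F, G, P.
The least among these is F.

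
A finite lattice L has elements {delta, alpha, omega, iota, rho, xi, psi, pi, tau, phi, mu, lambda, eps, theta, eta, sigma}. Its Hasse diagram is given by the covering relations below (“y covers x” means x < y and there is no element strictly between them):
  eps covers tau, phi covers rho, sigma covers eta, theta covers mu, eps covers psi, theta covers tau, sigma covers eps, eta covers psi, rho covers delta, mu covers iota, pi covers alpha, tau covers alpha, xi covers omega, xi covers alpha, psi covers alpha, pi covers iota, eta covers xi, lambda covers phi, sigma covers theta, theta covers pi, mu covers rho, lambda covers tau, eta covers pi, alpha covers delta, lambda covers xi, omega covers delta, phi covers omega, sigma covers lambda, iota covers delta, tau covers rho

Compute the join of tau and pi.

Common upper bounds of {tau, pi}: sigma, theta.
The least among these is theta.

theta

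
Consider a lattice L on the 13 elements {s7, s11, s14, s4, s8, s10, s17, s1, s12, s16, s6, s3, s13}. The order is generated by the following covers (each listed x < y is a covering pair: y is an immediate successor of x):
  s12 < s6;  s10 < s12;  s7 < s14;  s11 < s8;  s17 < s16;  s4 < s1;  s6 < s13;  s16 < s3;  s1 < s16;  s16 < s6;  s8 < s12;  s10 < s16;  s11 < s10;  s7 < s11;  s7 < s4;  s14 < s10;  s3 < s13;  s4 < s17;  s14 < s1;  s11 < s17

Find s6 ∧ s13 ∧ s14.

Common lower bounds of {s6, s13, s14}: s14, s7.
The greatest among these is s14.

s14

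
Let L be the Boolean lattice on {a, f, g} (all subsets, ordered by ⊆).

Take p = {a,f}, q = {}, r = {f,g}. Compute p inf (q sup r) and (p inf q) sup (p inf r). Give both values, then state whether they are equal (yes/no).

q sup r = {f,g}, so p inf (q sup r) = {a,f} inf {f,g} = {f}.
p inf q = {} and p inf r = {f}, so (p inf q) sup (p inf r) = {} sup {f} = {f}.
Equal: yes.

{f}; {f}; yes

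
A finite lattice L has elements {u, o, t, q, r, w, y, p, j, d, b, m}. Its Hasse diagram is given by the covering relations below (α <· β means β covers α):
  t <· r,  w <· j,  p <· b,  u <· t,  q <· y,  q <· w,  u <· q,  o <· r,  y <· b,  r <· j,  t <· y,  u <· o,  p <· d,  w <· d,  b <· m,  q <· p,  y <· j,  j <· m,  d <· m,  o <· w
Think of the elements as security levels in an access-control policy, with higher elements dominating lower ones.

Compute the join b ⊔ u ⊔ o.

m

Common upper bounds of {b, u, o}: m.
The least among these is m.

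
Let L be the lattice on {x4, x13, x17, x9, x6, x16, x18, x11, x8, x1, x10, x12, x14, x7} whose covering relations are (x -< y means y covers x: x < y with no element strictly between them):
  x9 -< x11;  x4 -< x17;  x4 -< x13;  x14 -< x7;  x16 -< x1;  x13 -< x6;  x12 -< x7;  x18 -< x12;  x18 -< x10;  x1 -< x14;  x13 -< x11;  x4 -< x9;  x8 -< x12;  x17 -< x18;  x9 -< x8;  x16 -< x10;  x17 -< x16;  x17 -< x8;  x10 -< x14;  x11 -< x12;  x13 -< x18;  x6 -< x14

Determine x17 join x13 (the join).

Common upper bounds of {x17, x13}: x10, x12, x14, x18, x7.
The least among these is x18.

x18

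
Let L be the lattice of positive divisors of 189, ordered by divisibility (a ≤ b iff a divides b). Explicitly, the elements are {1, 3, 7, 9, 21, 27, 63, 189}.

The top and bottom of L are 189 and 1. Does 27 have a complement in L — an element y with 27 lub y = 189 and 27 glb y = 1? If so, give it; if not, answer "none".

7

Need y with 27 ∨ y = 189 and 27 ∧ y = 1.
Checking each element gives: 7.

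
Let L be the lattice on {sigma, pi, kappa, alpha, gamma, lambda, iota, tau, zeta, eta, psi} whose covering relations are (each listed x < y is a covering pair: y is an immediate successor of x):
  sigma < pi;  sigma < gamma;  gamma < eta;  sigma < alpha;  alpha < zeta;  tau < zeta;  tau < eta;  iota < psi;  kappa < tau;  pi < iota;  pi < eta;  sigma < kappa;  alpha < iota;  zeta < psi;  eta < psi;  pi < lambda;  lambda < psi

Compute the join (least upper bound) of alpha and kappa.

zeta

Common upper bounds of {alpha, kappa}: psi, zeta.
The least among these is zeta.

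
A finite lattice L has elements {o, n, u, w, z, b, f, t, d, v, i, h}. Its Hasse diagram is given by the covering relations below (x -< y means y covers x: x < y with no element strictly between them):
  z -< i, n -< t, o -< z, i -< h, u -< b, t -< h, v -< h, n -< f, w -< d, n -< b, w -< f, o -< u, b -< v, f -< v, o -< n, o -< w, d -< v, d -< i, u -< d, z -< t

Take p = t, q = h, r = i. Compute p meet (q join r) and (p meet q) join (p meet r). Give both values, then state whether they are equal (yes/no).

q join r = h, so p meet (q join r) = t meet h = t.
p meet q = t and p meet r = z, so (p meet q) join (p meet r) = t join z = t.
Equal: yes.

t; t; yes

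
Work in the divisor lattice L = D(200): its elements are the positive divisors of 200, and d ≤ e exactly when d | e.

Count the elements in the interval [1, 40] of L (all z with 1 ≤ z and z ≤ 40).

8

The interval [1, 40] = {1, 10, 2, 20, 4, 40, 5, 8}, which has 8 elements.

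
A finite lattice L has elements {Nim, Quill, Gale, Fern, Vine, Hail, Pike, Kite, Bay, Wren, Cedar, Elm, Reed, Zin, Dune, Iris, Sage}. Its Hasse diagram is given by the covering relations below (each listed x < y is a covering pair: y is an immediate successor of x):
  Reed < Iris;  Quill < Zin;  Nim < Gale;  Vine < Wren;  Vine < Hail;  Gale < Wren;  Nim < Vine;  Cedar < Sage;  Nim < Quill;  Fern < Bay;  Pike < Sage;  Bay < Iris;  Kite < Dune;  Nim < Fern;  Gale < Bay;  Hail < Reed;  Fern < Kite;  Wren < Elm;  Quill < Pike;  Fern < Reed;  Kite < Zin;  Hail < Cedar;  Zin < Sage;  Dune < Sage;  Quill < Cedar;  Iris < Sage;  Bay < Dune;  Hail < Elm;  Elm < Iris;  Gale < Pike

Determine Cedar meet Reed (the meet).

Hail

Common lower bounds of {Cedar, Reed}: Hail, Nim, Vine.
The greatest among these is Hail.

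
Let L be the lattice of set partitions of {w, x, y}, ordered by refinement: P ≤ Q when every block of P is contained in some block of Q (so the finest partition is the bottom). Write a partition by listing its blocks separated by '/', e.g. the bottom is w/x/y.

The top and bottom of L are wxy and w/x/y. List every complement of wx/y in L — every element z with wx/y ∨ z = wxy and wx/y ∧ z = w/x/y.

w/xy, wy/x

Need z with wx/y ∨ z = wxy and wx/y ∧ z = w/x/y.
Checking each element gives: w/xy, wy/x.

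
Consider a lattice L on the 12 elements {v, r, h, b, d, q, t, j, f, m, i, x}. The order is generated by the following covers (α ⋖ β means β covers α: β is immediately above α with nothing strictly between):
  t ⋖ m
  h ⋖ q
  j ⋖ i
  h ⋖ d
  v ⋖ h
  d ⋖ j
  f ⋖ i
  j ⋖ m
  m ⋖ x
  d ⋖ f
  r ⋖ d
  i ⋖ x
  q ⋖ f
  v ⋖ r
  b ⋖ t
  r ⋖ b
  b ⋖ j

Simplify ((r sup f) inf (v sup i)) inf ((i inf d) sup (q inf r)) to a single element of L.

r ∨ f = f
v ∨ i = i
f ∧ i = f
i ∧ d = d
q ∧ r = v
d ∨ v = d
f ∧ d = d

d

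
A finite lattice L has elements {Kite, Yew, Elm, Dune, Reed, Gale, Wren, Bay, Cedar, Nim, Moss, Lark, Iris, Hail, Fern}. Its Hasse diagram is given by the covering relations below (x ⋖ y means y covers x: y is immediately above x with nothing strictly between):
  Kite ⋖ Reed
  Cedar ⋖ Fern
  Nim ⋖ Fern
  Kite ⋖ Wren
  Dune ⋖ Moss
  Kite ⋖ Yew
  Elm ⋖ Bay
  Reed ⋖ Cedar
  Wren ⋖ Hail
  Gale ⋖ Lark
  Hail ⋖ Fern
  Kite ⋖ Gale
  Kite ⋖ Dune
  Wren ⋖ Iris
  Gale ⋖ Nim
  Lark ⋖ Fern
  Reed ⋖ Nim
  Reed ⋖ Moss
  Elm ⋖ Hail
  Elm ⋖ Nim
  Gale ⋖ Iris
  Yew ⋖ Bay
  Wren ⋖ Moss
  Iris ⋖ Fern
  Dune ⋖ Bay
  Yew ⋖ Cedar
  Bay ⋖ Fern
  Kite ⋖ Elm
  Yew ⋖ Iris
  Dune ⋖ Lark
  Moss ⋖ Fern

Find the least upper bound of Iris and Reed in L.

Common upper bounds of {Iris, Reed}: Fern.
The least among these is Fern.

Fern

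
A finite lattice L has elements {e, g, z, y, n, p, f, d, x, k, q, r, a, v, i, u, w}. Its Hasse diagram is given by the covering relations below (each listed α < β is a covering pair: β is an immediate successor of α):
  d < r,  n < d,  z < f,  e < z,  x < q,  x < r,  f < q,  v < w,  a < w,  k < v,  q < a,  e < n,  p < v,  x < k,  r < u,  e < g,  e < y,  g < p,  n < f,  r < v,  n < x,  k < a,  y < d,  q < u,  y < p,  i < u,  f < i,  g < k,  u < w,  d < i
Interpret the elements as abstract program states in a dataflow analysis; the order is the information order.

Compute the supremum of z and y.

Common upper bounds of {z, y}: i, u, w.
The least among these is i.

i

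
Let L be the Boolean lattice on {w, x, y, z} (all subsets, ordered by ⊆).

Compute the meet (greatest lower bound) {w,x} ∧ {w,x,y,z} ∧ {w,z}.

Under ⊆, meet is intersection: {w,x} ∩ {w,x,y,z} ∩ {w,z} = {w}.

{w}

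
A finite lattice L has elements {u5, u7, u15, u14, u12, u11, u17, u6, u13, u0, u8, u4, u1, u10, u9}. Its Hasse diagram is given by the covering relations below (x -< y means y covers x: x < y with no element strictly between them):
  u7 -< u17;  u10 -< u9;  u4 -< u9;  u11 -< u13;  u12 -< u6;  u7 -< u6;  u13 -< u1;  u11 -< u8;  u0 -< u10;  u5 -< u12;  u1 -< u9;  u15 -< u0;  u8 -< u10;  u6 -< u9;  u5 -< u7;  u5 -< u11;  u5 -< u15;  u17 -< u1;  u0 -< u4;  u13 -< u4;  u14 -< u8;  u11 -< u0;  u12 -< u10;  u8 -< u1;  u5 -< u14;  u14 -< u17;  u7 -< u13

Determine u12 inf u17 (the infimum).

Common lower bounds of {u12, u17}: u5.
The greatest among these is u5.

u5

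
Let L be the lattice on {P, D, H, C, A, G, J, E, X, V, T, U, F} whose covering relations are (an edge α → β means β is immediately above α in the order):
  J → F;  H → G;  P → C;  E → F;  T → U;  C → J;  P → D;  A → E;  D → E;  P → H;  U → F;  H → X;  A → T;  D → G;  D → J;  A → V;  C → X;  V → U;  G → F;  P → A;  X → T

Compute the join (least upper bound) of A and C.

T

Common upper bounds of {A, C}: F, T, U.
The least among these is T.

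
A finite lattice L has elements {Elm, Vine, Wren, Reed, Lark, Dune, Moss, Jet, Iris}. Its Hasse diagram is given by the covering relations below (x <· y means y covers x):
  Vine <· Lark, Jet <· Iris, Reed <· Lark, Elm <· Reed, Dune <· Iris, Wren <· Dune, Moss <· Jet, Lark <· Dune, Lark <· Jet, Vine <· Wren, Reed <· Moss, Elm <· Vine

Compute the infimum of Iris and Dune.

Dune

Common lower bounds of {Iris, Dune}: Dune, Elm, Lark, Reed, Vine, Wren.
The greatest among these is Dune.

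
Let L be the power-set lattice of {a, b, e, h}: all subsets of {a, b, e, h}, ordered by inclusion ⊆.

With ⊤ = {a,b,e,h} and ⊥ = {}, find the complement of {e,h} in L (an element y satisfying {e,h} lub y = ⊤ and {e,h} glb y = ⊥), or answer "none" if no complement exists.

Need y with {e,h} ∨ y = {a,b,e,h} and {e,h} ∧ y = {}.
Checking each element gives: {a,b}.

{a,b}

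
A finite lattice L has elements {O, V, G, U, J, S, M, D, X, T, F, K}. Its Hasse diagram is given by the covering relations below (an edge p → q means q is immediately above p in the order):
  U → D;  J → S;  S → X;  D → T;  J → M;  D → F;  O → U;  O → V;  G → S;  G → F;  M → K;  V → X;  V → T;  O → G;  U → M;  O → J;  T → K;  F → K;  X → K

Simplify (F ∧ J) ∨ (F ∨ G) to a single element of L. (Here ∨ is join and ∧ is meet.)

F ∧ J = O
F ∨ G = F
O ∨ F = F

F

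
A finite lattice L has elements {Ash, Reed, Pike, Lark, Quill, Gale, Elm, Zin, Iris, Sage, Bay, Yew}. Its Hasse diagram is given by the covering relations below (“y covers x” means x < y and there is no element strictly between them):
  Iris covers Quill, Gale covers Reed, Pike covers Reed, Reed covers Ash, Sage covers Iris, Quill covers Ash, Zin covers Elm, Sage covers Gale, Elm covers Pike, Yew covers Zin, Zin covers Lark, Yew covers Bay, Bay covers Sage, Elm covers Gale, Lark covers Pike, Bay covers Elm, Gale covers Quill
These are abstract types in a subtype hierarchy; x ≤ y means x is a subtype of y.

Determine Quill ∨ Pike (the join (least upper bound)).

Common upper bounds of {Quill, Pike}: Bay, Elm, Yew, Zin.
The least among these is Elm.

Elm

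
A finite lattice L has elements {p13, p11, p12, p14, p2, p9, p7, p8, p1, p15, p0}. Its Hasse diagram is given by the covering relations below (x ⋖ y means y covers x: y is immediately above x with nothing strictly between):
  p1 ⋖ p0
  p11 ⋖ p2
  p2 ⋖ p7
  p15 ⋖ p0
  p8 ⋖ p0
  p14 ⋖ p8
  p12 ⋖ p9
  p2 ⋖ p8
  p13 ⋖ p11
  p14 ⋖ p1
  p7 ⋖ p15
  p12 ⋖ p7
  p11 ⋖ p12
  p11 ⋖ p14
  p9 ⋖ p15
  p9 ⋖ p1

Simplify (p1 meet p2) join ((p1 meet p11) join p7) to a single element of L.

p7

p1 ∧ p2 = p11
p1 ∧ p11 = p11
p11 ∨ p7 = p7
p11 ∨ p7 = p7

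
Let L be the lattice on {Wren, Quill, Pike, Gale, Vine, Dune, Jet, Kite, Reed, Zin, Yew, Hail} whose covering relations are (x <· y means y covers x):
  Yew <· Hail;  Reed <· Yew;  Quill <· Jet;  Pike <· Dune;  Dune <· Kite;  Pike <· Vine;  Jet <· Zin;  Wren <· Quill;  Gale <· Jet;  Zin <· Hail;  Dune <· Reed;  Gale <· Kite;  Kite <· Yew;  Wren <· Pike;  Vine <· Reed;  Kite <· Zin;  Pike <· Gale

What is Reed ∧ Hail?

Reed

Common lower bounds of {Reed, Hail}: Dune, Pike, Reed, Vine, Wren.
The greatest among these is Reed.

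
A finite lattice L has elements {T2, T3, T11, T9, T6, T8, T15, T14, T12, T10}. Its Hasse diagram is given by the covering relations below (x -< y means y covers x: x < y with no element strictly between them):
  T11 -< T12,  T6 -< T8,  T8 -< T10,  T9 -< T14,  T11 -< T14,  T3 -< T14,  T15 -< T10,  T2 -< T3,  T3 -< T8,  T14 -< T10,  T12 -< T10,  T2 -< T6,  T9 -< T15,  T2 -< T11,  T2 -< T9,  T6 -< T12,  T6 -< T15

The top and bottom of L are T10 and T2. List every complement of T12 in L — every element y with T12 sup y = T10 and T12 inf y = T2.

Need y with T12 ∨ y = T10 and T12 ∧ y = T2.
Checking each element gives: T3, T9.

T3, T9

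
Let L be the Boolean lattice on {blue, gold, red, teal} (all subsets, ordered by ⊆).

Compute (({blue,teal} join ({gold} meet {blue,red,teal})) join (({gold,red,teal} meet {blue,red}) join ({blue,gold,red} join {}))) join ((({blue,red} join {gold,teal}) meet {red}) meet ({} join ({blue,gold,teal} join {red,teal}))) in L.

{blue,gold,red,teal}

{gold} ∧ {blue,red,teal} = {}
{blue,teal} ∨ {} = {blue,teal}
{gold,red,teal} ∧ {blue,red} = {red}
{blue,gold,red} ∨ {} = {blue,gold,red}
{red} ∨ {blue,gold,red} = {blue,gold,red}
{blue,teal} ∨ {blue,gold,red} = {blue,gold,red,teal}
{blue,red} ∨ {gold,teal} = {blue,gold,red,teal}
{blue,gold,red,teal} ∧ {red} = {red}
{blue,gold,teal} ∨ {red,teal} = {blue,gold,red,teal}
{} ∨ {blue,gold,red,teal} = {blue,gold,red,teal}
{red} ∧ {blue,gold,red,teal} = {red}
{blue,gold,red,teal} ∨ {red} = {blue,gold,red,teal}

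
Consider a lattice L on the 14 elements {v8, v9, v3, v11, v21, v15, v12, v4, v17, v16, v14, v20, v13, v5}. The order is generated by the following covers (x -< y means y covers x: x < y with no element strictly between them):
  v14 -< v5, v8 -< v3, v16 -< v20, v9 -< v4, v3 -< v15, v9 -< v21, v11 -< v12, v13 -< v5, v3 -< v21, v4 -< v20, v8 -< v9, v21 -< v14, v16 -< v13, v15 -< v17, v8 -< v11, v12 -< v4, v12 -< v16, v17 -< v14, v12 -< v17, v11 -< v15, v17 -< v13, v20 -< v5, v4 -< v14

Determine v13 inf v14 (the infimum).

Common lower bounds of {v13, v14}: v11, v12, v15, v17, v3, v8.
The greatest among these is v17.

v17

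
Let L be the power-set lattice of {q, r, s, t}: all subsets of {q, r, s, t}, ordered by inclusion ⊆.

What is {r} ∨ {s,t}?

{r,s,t}

Under ⊆, join is union: {r} ∪ {s,t} = {r,s,t}.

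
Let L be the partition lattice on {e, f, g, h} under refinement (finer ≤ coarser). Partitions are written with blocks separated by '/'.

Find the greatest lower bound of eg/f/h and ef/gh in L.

e/f/g/h

The meet (common refinement) of eg/f/h and ef/gh intersects blocks pairwise, giving e/f/g/h.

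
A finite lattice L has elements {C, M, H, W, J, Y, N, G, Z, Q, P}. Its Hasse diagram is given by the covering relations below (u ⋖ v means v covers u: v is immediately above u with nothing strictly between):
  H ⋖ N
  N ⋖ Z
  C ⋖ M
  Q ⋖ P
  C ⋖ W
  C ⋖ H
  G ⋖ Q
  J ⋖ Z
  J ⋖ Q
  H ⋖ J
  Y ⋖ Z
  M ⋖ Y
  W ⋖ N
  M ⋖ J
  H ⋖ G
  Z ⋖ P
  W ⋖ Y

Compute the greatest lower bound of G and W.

C

Common lower bounds of {G, W}: C.
The greatest among these is C.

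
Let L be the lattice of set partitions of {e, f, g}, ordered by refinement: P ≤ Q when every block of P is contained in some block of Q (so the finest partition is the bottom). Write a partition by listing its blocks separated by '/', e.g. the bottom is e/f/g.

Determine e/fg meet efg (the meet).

e/fg

Common lower bounds of {e/fg, efg}: e/f/g, e/fg.
The greatest among these is e/fg.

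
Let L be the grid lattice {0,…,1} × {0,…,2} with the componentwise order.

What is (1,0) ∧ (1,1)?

(1,0)

Common lower bounds of {(1,0), (1,1)}: (0,0), (1,0).
The greatest among these is (1,0).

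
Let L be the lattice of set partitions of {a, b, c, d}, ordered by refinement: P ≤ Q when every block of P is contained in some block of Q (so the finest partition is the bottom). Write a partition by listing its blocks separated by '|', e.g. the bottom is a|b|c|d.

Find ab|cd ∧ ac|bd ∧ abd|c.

The meet (common refinement) of ab|cd, ac|bd, abd|c intersects blocks pairwise, giving a|b|c|d.

a|b|c|d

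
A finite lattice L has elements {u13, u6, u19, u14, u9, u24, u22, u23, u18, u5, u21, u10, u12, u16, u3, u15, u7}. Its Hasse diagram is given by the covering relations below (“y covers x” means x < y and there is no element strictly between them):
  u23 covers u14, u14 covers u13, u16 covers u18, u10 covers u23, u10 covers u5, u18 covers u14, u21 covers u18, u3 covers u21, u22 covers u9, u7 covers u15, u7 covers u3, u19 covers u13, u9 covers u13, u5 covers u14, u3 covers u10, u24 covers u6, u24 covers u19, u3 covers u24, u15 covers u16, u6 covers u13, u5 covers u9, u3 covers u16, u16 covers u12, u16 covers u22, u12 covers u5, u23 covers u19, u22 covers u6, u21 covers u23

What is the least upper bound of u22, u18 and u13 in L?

Common upper bounds of {u22, u18, u13}: u15, u16, u3, u7.
The least among these is u16.

u16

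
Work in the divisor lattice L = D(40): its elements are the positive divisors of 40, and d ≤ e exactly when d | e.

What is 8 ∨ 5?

Common upper bounds of {8, 5}: 40.
The least among these is 40.

40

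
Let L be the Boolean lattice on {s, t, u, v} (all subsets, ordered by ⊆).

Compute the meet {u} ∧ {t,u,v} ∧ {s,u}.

Common lower bounds of {{u}, {t,u,v}, {s,u}}: {u}, {}.
The greatest among these is {u}.

{u}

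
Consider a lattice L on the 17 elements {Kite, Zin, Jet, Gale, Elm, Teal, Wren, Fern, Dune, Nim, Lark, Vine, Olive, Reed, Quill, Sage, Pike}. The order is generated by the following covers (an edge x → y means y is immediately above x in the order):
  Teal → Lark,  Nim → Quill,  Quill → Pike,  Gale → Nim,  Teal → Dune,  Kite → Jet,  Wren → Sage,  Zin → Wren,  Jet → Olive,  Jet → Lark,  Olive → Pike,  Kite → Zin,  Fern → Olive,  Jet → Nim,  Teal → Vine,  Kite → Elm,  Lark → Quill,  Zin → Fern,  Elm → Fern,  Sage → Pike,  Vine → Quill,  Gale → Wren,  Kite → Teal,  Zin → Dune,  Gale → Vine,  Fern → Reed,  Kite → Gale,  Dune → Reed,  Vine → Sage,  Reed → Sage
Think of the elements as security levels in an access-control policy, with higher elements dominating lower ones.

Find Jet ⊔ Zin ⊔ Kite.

Common upper bounds of {Jet, Zin, Kite}: Olive, Pike.
The least among these is Olive.

Olive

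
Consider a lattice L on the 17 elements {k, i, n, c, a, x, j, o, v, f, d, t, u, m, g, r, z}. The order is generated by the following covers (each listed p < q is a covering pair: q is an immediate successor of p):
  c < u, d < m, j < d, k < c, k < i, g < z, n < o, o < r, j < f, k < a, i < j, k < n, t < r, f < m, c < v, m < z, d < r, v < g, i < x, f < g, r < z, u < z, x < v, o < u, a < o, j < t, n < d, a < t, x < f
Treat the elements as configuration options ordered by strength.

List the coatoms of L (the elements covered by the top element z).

The coatoms are exactly the elements covered by z: g, m, r, u.

g, m, r, u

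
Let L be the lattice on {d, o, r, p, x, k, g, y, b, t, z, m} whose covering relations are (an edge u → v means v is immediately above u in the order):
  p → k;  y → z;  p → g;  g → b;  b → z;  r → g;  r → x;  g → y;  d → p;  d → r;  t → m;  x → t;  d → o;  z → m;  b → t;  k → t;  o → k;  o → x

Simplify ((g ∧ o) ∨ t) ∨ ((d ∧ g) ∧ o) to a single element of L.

t

g ∧ o = d
d ∨ t = t
d ∧ g = d
d ∧ o = d
t ∨ d = t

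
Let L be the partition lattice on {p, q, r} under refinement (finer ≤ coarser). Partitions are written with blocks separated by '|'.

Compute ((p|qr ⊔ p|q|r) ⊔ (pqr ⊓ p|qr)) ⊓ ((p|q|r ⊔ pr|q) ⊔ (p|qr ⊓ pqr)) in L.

p|qr

p|qr ∨ p|q|r = p|qr
pqr ∧ p|qr = p|qr
p|qr ∨ p|qr = p|qr
p|q|r ∨ pr|q = pr|q
p|qr ∧ pqr = p|qr
pr|q ∨ p|qr = pqr
p|qr ∧ pqr = p|qr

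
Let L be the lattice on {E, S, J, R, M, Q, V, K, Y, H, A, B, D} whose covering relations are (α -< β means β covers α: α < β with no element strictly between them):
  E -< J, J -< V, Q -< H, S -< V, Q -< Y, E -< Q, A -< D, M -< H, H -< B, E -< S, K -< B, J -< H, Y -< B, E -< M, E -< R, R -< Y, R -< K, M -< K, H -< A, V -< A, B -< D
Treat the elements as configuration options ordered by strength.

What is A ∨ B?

Common upper bounds of {A, B}: D.
The least among these is D.

D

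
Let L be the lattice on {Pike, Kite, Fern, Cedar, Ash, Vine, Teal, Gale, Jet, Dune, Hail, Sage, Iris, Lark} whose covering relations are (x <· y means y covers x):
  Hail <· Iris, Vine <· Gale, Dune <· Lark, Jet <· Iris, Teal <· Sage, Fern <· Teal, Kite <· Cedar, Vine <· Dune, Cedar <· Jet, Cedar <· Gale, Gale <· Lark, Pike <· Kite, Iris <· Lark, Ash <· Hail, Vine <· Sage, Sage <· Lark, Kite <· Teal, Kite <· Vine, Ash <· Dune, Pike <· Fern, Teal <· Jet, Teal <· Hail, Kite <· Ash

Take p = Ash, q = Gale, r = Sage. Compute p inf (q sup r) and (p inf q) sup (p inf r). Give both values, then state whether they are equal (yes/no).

q sup r = Lark, so p inf (q sup r) = Ash inf Lark = Ash.
p inf q = Kite and p inf r = Kite, so (p inf q) sup (p inf r) = Kite sup Kite = Kite.
Equal: no.

Ash; Kite; no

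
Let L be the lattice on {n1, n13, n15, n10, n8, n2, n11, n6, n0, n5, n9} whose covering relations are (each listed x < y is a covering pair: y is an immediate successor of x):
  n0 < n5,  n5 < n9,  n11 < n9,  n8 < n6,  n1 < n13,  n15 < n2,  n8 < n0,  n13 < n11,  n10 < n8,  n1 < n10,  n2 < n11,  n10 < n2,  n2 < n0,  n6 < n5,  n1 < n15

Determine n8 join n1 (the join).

Common upper bounds of {n8, n1}: n0, n5, n6, n8, n9.
The least among these is n8.

n8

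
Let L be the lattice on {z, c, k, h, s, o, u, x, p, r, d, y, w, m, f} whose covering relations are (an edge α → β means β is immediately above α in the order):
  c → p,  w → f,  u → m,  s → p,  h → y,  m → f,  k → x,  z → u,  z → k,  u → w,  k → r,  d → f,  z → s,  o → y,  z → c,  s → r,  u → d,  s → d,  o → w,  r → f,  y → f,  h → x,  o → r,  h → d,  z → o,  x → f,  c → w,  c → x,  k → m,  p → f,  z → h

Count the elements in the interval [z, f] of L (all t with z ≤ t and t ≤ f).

The interval [z, f] = {c, d, f, h, k, m, o, p, r, s, u, w, x, y, z}, which has 15 elements.

15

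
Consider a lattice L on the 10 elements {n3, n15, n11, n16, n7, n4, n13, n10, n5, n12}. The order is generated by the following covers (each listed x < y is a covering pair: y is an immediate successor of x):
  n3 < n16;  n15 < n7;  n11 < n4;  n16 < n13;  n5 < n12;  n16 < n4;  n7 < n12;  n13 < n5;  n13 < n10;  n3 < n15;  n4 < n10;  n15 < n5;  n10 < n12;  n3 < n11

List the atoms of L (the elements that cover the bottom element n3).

n11, n15, n16

The atoms are exactly the elements that cover n3: n11, n15, n16.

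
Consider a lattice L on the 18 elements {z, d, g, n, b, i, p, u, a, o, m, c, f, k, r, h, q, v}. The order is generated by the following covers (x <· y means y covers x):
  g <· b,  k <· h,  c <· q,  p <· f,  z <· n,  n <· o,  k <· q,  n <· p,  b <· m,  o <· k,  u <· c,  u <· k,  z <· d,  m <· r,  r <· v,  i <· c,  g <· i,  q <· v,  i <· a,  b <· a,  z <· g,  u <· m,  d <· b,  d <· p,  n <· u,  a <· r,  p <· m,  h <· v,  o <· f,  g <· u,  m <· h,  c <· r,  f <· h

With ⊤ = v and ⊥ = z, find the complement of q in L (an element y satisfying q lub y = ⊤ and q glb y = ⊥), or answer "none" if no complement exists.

d

Need y with q ∨ y = v and q ∧ y = z.
Checking each element gives: d.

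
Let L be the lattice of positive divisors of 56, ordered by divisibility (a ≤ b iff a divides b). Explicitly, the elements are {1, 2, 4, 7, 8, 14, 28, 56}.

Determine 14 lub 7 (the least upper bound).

In the divisibility order, the join is the least common multiple: lcm(14, 7) = 14.

14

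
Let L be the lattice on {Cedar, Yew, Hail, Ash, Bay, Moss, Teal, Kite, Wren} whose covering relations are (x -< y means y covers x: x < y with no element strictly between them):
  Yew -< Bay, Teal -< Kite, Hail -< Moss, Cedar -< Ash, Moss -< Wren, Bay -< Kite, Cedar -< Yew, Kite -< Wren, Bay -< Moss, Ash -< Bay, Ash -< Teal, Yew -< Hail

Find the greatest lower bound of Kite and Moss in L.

Common lower bounds of {Kite, Moss}: Ash, Bay, Cedar, Yew.
The greatest among these is Bay.

Bay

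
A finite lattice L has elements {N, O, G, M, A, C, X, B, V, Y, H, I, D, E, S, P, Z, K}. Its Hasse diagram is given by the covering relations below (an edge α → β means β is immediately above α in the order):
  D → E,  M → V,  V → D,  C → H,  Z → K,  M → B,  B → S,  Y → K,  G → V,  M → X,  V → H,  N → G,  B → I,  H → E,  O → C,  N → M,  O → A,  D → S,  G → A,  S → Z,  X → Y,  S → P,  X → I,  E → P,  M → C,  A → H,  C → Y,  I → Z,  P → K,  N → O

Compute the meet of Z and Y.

Common lower bounds of {Z, Y}: M, N, X.
The greatest among these is X.

X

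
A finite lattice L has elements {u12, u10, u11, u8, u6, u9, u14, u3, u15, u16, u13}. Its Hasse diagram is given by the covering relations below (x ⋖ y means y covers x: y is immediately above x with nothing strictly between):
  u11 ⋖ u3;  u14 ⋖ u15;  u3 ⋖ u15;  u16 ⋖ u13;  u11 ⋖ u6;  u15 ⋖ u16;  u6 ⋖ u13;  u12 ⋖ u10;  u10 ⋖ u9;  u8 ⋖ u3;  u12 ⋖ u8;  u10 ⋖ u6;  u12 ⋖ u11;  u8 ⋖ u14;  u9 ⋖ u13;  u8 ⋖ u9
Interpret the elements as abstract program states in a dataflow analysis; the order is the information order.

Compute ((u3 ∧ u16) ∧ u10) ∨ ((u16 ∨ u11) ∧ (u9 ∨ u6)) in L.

u3 ∧ u16 = u3
u3 ∧ u10 = u12
u16 ∨ u11 = u16
u9 ∨ u6 = u13
u16 ∧ u13 = u16
u12 ∨ u16 = u16

u16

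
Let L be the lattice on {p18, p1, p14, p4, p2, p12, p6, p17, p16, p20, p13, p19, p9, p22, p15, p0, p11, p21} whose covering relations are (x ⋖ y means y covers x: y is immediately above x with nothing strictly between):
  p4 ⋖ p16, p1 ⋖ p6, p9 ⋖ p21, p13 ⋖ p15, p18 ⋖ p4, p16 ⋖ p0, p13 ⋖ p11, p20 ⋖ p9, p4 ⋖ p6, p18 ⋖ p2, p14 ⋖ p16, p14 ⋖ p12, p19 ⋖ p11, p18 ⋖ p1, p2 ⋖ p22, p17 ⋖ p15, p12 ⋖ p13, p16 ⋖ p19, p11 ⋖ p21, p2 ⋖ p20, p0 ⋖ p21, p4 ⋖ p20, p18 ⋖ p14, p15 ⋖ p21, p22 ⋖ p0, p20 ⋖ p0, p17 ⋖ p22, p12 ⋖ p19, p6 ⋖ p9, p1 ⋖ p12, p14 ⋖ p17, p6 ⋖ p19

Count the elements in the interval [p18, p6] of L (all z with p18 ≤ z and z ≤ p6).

4

The interval [p18, p6] = {p1, p18, p4, p6}, which has 4 elements.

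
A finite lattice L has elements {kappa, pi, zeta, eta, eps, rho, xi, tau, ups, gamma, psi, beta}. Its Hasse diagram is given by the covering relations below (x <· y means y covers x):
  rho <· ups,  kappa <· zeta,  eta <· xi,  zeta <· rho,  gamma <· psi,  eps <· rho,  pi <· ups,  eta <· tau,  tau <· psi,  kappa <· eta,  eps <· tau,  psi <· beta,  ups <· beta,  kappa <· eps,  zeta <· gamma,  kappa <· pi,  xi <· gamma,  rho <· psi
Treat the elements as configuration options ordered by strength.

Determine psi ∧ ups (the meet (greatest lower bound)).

Common lower bounds of {psi, ups}: eps, kappa, rho, zeta.
The greatest among these is rho.

rho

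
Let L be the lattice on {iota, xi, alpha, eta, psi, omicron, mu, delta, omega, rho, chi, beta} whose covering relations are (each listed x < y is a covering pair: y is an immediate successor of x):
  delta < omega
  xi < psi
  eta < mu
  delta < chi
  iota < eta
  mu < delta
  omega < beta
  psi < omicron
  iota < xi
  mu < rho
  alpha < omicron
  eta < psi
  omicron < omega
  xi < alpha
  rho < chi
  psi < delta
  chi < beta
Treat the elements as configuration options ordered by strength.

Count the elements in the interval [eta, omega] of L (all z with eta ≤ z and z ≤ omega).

6

The interval [eta, omega] = {delta, eta, mu, omega, omicron, psi}, which has 6 elements.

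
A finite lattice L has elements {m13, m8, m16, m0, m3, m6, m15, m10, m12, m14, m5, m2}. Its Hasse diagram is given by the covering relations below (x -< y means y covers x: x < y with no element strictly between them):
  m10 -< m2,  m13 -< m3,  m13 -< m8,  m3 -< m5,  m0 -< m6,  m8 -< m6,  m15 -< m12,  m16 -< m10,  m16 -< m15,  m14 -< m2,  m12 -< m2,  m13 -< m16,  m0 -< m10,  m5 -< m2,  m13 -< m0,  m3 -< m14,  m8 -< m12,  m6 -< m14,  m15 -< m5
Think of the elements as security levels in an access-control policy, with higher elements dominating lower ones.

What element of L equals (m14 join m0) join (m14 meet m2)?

m14

m14 ∨ m0 = m14
m14 ∧ m2 = m14
m14 ∨ m14 = m14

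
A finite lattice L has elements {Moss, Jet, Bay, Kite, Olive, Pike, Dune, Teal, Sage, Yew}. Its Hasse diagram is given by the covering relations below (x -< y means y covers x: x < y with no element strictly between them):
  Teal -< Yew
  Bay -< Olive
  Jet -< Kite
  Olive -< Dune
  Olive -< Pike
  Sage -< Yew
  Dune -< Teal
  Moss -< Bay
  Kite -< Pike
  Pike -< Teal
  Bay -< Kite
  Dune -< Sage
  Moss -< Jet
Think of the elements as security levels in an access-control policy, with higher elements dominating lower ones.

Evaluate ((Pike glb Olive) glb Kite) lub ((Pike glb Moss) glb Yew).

Bay

Pike ∧ Olive = Olive
Olive ∧ Kite = Bay
Pike ∧ Moss = Moss
Moss ∧ Yew = Moss
Bay ∨ Moss = Bay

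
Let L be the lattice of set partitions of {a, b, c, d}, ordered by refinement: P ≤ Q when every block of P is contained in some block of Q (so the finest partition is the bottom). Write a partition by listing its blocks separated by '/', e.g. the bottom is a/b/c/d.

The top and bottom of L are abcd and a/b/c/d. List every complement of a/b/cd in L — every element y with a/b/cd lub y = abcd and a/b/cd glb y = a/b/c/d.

abc/d, abd/c, ac/bd, ad/bc

Need y with a/b/cd ∨ y = abcd and a/b/cd ∧ y = a/b/c/d.
Checking each element gives: abc/d, abd/c, ac/bd, ad/bc.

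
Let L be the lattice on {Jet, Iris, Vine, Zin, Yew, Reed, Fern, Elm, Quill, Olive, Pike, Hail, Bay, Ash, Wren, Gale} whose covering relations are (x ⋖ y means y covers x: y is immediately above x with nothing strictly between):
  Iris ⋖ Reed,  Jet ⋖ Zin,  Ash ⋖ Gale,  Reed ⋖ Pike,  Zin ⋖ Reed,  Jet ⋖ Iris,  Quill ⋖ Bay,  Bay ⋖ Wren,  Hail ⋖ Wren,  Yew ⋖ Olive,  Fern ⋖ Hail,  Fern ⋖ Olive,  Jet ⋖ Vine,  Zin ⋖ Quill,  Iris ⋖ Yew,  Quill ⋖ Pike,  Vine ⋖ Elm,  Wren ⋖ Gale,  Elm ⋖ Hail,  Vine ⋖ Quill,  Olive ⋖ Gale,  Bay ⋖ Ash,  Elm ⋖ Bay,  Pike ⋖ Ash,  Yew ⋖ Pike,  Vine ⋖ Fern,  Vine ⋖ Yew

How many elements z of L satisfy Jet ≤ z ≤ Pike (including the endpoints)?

8

The interval [Jet, Pike] = {Iris, Jet, Pike, Quill, Reed, Vine, Yew, Zin}, which has 8 elements.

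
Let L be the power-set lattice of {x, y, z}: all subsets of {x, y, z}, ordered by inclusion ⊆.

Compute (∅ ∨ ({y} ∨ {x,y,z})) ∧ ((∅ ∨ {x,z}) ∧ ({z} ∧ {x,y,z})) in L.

{z}

{y} ∨ {x,y,z} = {x,y,z}
∅ ∨ {x,y,z} = {x,y,z}
∅ ∨ {x,z} = {x,z}
{z} ∧ {x,y,z} = {z}
{x,z} ∧ {z} = {z}
{x,y,z} ∧ {z} = {z}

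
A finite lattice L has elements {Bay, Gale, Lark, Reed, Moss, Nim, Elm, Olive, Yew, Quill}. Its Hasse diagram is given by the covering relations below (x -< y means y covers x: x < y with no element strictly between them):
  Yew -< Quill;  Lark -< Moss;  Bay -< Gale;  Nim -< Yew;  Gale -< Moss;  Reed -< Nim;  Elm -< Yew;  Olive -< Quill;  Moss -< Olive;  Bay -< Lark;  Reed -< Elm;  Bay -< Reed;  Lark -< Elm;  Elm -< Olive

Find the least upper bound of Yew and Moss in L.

Quill

Common upper bounds of {Yew, Moss}: Quill.
The least among these is Quill.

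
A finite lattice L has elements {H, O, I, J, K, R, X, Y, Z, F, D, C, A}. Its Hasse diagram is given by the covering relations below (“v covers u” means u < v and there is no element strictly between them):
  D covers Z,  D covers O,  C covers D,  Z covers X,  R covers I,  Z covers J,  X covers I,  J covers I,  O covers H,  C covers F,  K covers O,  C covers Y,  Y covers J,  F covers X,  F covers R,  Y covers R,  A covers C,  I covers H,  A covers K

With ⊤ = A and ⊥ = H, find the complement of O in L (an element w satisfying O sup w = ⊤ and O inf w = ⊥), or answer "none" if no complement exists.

none

For every candidate w, either O ∨ w ≠ A or O ∧ w ≠ H; no complement exists.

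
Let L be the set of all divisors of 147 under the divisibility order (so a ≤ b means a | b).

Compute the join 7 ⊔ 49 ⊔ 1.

49

Common upper bounds of {7, 49, 1}: 147, 49.
The least among these is 49.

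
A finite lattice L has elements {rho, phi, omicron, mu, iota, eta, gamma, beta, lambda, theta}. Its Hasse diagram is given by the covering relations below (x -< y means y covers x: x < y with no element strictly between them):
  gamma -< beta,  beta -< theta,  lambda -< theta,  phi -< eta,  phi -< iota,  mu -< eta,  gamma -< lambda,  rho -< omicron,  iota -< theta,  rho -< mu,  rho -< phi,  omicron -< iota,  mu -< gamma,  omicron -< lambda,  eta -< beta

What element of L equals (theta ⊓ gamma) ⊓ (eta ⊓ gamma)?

mu

theta ∧ gamma = gamma
eta ∧ gamma = mu
gamma ∧ mu = mu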